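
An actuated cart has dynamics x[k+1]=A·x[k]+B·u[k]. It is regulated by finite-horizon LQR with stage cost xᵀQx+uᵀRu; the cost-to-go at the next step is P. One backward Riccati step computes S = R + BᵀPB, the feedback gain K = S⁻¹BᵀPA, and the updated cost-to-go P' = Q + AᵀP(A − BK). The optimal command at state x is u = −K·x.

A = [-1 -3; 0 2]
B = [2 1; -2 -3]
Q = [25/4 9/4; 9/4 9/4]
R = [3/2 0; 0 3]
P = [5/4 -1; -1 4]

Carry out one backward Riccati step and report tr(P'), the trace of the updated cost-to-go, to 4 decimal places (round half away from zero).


BᵀP = [4.5000 -10.0000; 4.2500 -13.0000]
S = R + BᵀPB = [3/2 0; 0 3] + [29.0000 34.5000; 34.5000 43.2500] = [30.5000 34.5000; 34.5000 46.2500]
BᵀPA = [-4.5000 -33.5000; -4.2500 -38.7500]
K = S⁻¹·BᵀPA = [-0.2791 -0.9643; 0.1163 -0.1185]
A−BK = [-0.5581 -0.9529; -0.2093 -0.2842]
AᵀP(A−BK) = [0.4884 0.9070; 0.9070 2.3534]
P' = Q + AᵀP(A−BK) = [6.7384 3.1570; 3.1570 4.6034]
tr(P') = 11.3417

11.3417


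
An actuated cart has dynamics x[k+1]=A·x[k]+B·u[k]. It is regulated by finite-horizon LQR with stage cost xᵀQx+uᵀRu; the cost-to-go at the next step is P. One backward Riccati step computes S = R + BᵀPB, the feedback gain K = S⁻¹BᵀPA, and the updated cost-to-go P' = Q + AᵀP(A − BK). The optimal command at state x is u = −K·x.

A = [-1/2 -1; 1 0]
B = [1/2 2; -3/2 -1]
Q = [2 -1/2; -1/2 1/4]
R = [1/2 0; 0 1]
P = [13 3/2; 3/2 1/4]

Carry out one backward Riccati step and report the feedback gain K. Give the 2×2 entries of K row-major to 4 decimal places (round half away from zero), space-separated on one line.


BᵀP = [4.2500 0.3750; 24.5000 2.7500]
S = R + BᵀPB = [1/2 0; 0 1] + [1.5625 8.1250; 8.1250 46.2500] = [2.0625 8.1250; 8.1250 47.2500]
BᵀPA = [-1.7500 -4.2500; -9.5000 -24.5000]
K = S⁻¹·BᵀPA = [-0.1750 -0.0557; -0.1710 -0.5089]
A−BK = [-0.0706 0.0457; 0.5666 -0.5924]
AᵀP(A−BK) = [0.0696 0.0676; 0.0676 0.2942]
P' = Q + AᵀP(A−BK) = [2.0696 -0.4324; -0.4324 0.5442]
tr(P') = 2.6138

-0.1750 -0.0557 -0.1710 -0.5089


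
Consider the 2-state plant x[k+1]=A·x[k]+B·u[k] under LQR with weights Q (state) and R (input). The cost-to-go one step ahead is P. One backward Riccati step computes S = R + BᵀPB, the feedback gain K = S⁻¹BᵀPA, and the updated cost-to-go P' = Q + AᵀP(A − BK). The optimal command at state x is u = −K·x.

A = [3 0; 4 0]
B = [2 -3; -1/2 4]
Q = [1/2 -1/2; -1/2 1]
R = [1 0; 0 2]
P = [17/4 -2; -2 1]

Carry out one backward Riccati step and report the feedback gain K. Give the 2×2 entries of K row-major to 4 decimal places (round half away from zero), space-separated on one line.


0.3814 0.0000 -0.0433 0.0000

BᵀP = [9.5000 -4.5000; -20.7500 10.0000]
S = R + BᵀPB = [1 0; 0 2] + [21.2500 -46.5000; -46.5000 102.2500] = [22.2500 -46.5000; -46.5000 104.2500]
BᵀPA = [10.5000 0.0000; -22.2500 0.0000]
K = S⁻¹·BᵀPA = [0.3814 0.0000; -0.0433 0.0000]
A−BK = [2.1073 0.0000; 4.3639 0.0000]
AᵀP(A−BK) = [1.2817 0.0000; 0.0000 0.0000]
P' = Q + AᵀP(A−BK) = [1.7817 -0.5000; -0.5000 1.0000]
tr(P') = 2.7817


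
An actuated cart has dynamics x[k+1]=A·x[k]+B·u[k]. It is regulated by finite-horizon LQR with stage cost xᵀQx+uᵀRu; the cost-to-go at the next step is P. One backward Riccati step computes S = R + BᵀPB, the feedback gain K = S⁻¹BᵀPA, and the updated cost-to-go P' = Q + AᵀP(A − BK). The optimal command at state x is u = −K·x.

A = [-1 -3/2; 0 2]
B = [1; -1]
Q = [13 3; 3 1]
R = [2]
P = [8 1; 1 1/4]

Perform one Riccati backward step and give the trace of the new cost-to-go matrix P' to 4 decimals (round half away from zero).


19.2424

BᵀP = [7.0000 0.7500]
S = R + BᵀPB = [2] + [6.2500] = [8.2500]
BᵀPA = [-7.0000 -9.0000]
K = S⁻¹·BᵀPA = [-0.8485 -1.0909]
A−BK = [-0.1515 -0.4091; -0.8485 0.9091]
AᵀP(A−BK) = [2.0606 2.3636; 2.3636 3.1818]
P' = Q + AᵀP(A−BK) = [15.0606 5.3636; 5.3636 4.1818]
tr(P') = 19.2424


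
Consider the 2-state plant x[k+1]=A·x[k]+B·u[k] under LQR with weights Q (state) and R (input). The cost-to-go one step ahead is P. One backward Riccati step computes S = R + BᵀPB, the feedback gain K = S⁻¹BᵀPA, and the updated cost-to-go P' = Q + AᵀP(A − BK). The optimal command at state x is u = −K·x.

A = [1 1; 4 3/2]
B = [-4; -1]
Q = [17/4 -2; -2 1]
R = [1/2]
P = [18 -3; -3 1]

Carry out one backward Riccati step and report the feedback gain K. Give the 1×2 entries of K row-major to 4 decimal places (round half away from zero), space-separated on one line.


-0.0942 -0.1977

BᵀP = [-69.0000 11.0000]
S = R + BᵀPB = [1/2] + [265.0000] = [265.5000]
BᵀPA = [-25.0000 -52.5000]
K = S⁻¹·BᵀPA = [-0.0942 -0.1977]
A−BK = [0.6234 0.2090; 3.9058 1.3023]
AᵀP(A−BK) = [7.6460 2.5565; 2.5565 0.8686]
P' = Q + AᵀP(A−BK) = [11.8960 0.5565; 0.5565 1.8686]
tr(P') = 13.7646


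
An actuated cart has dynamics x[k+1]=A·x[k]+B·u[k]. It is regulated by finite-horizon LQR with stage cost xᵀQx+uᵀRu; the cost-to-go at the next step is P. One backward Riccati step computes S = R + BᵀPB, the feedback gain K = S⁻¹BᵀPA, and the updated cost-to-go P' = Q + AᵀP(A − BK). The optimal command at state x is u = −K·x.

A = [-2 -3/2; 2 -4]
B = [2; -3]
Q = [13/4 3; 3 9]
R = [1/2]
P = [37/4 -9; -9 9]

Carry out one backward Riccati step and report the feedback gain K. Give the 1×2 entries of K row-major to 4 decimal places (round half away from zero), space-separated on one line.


-0.7991 0.4934

BᵀP = [45.5000 -45.0000]
S = R + BᵀPB = [1/2] + [226.0000] = [226.5000]
BᵀPA = [-181.0000 111.7500]
K = S⁻¹·BᵀPA = [-0.7991 0.4934]
A−BK = [-0.4018 -2.4868; -0.3974 -2.5199]
AᵀP(A−BK) = [0.3598 0.0513; 0.0513 1.6776]
P' = Q + AᵀP(A−BK) = [3.6098 3.0513; 3.0513 10.6776]
tr(P') = 14.2874


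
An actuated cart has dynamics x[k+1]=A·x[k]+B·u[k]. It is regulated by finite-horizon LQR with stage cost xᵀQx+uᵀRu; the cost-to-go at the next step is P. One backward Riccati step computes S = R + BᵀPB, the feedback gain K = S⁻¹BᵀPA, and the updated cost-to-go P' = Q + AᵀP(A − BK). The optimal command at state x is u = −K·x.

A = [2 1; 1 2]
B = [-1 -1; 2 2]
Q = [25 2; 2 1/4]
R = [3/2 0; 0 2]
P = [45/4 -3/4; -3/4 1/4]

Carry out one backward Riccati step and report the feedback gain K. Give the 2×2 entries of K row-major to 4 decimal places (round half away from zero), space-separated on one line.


-0.8603 -0.3636 -0.6452 -0.2727

BᵀP = [-12.7500 1.2500; -12.7500 1.2500]
S = R + BᵀPB = [3/2 0; 0 2] + [15.2500 15.2500; 15.2500 15.2500] = [16.7500 15.2500; 15.2500 17.2500]
BᵀPA = [-24.2500 -10.2500; -24.2500 -10.2500]
K = S⁻¹·BᵀPA = [-0.8603 -0.3636; -0.6452 -0.2727]
A−BK = [0.4945 0.3636; 4.0111 3.2727]
AᵀP(A−BK) = [5.7406 3.8182; 3.8182 2.7273]
P' = Q + AᵀP(A−BK) = [30.7406 5.8182; 5.8182 2.9773]
tr(P') = 33.7178


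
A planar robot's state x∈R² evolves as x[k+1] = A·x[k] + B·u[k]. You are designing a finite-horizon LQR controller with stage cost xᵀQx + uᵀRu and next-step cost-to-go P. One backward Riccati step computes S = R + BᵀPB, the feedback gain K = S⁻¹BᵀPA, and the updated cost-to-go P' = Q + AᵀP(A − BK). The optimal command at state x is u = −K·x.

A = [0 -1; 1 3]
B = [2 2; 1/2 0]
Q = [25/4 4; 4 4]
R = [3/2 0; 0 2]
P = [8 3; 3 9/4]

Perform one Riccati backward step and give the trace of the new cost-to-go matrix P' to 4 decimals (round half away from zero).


20.5326

BᵀP = [17.5000 7.1250; 16.0000 6.0000]
S = R + BᵀPB = [3/2 0; 0 2] + [38.5625 35.0000; 35.0000 32.0000] = [40.0625 35.0000; 35.0000 34.0000]
BᵀPA = [7.1250 3.8750; 6.0000 2.0000]
K = S⁻¹·BᵀPA = [0.2352 0.4503; -0.0656 -0.4047]
A−BK = [-0.3391 -1.0912; 0.8824 2.7748]
AᵀP(A−BK) = [0.9681 2.9699; 2.9699 9.3145]
P' = Q + AᵀP(A−BK) = [7.2181 6.9699; 6.9699 13.3145]
tr(P') = 20.5326


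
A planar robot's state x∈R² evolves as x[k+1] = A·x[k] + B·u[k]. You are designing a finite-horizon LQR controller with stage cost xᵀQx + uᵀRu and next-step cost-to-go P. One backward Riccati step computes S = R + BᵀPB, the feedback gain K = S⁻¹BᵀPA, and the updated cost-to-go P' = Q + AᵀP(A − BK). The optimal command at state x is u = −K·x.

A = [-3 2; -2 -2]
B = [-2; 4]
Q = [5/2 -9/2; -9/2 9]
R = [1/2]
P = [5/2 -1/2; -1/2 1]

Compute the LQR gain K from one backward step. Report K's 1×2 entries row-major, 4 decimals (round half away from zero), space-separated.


0.3188 -0.6957

BᵀP = [-7.0000 5.0000]
S = R + BᵀPB = [1/2] + [34.0000] = [34.5000]
BᵀPA = [11.0000 -24.0000]
K = S⁻¹·BᵀPA = [0.3188 -0.6957]
A−BK = [-2.3623 0.6087; -3.2754 0.7826]
AᵀP(A−BK) = [16.9928 -4.3478; -4.3478 1.3043]
P' = Q + AᵀP(A−BK) = [19.4928 -8.8478; -8.8478 10.3043]
tr(P') = 29.7971


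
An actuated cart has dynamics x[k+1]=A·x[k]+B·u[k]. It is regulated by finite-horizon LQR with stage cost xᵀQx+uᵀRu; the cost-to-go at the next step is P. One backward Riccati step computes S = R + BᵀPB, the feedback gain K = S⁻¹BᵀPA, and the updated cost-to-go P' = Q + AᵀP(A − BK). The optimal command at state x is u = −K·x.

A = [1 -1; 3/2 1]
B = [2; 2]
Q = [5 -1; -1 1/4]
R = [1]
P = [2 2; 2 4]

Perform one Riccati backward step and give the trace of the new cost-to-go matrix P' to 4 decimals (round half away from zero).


7.3720

BᵀP = [8.0000 12.0000]
S = R + BᵀPB = [1] + [40.0000] = [41.0000]
BᵀPA = [26.0000 4.0000]
K = S⁻¹·BᵀPA = [0.6341 0.0976]
A−BK = [-0.2683 -1.1951; 0.2317 0.8049]
AᵀP(A−BK) = [0.5122 0.4634; 0.4634 1.6098]
P' = Q + AᵀP(A−BK) = [5.5122 -0.5366; -0.5366 1.8598]
tr(P') = 7.3720


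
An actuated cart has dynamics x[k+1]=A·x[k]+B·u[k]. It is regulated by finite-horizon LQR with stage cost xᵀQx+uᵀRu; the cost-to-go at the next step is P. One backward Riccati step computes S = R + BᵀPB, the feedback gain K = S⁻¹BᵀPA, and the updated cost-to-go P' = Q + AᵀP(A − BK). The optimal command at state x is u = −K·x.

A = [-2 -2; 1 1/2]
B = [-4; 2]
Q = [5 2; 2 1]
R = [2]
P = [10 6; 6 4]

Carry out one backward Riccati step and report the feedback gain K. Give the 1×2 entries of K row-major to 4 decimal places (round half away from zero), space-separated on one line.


BᵀP = [-28.0000 -16.0000]
S = R + BᵀPB = [2] + [80.0000] = [82.0000]
BᵀPA = [40.0000 48.0000]
K = S⁻¹·BᵀPA = [0.4878 0.5854]
A−BK = [-0.0488 0.3415; 0.0244 -0.6707]
AᵀP(A−BK) = [0.4878 0.5854; 0.5854 0.9024]
P' = Q + AᵀP(A−BK) = [5.4878 2.5854; 2.5854 1.9024]
tr(P') = 7.3902

0.4878 0.5854


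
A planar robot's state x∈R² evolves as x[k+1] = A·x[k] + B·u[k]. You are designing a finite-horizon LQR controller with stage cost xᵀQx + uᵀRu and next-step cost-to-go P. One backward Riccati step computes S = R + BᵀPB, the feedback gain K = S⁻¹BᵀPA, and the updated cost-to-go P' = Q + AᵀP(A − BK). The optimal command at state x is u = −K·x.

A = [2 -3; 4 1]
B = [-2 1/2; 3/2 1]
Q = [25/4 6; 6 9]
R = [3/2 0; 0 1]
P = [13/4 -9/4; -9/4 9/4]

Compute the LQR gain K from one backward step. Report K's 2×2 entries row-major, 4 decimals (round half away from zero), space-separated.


0.2291 1.1532 1.4219 -0.2138

BᵀP = [-9.8750 7.8750; -0.6250 1.1250]
S = R + BᵀPB = [3/2 0; 0 1] + [31.5625 2.9375; 2.9375 0.8125] = [33.0625 2.9375; 2.9375 1.8125]
BᵀPA = [11.7500 37.5000; 3.2500 3.0000]
K = S⁻¹·BᵀPA = [0.2291 1.1532; 1.4219 -0.2138]
A−BK = [1.7472 -0.5867; 2.2345 -0.5160]
AᵀP(A−BK) = [5.6875 -0.8553; -0.8553 2.3960]
P' = Q + AᵀP(A−BK) = [11.9375 5.1447; 5.1447 11.3960]
tr(P') = 23.3335


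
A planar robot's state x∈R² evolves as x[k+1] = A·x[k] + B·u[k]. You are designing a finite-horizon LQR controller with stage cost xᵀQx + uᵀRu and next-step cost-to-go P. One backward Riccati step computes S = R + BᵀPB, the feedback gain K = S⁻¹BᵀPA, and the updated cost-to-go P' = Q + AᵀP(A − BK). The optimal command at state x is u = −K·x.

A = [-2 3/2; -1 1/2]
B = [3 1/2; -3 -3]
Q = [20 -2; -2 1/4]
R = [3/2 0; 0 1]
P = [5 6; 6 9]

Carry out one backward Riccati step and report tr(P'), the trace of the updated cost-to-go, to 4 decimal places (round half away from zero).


BᵀP = [-3.0000 -9.0000; -15.5000 -24.0000]
S = R + BᵀPB = [3/2 0; 0 1] + [18.0000 25.5000; 25.5000 64.2500] = [19.5000 25.5000; 25.5000 65.2500]
BᵀPA = [15.0000 -9.0000; 55.0000 -35.2500]
K = S⁻¹·BᵀPA = [-0.6811 0.5009; 1.1091 -0.7360]
A−BK = [-0.5112 0.3653; 0.2839 -0.2052]
AᵀP(A−BK) = [2.2164 -1.5344; -1.5344 1.0646]
P' = Q + AᵀP(A−BK) = [22.2164 -3.5344; -3.5344 1.3146]
tr(P') = 23.5310

23.5310


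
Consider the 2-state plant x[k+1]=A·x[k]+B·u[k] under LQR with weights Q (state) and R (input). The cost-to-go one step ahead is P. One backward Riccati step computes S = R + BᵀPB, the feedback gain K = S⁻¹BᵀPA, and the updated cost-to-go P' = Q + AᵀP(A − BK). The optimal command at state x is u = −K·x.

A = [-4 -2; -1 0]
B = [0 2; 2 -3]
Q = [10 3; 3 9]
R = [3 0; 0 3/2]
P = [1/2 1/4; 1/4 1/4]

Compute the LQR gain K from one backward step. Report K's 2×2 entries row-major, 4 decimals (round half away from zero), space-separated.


BᵀP = [0.5000 0.5000; 0.2500 -0.2500]
S = R + BᵀPB = [3 0; 0 3/2] + [1.0000 -0.5000; -0.5000 1.2500] = [4.0000 -0.5000; -0.5000 2.7500]
BᵀPA = [-2.5000 -1.0000; -0.7500 -0.5000]
K = S⁻¹·BᵀPA = [-0.6744 -0.2791; -0.3953 -0.2326]
A−BK = [-3.2093 -1.5349; -0.8372 -0.1395]
AᵀP(A−BK) = [8.2674 3.6279; 3.6279 1.6047]
P' = Q + AᵀP(A−BK) = [18.2674 6.6279; 6.6279 10.6047]
tr(P') = 28.8721

-0.6744 -0.2791 -0.3953 -0.2326


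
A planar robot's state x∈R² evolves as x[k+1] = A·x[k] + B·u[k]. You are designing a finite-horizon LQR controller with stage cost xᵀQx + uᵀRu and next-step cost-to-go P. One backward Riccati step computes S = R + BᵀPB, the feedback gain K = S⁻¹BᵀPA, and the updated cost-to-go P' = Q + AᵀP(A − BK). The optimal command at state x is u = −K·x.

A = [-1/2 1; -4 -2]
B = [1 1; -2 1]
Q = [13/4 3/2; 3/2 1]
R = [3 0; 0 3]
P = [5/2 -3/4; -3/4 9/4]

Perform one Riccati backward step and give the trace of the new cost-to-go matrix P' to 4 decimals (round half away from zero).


BᵀP = [4.0000 -5.2500; 1.7500 1.5000]
S = R + BᵀPB = [3 0; 0 3] + [14.5000 -1.2500; -1.2500 3.2500] = [17.5000 -1.2500; -1.2500 6.2500]
BᵀPA = [19.0000 14.5000; -6.8750 -1.2500]
K = S⁻¹·BᵀPA = [1.0217 0.8261; -0.8957 -0.0348]
A−BK = [-0.6261 0.2087; -1.0609 -0.3130]
AᵀP(A−BK) = [8.0543 3.0652; 3.0652 2.4783]
P' = Q + AᵀP(A−BK) = [11.3043 4.5652; 4.5652 3.4783]
tr(P') = 14.7826

14.7826


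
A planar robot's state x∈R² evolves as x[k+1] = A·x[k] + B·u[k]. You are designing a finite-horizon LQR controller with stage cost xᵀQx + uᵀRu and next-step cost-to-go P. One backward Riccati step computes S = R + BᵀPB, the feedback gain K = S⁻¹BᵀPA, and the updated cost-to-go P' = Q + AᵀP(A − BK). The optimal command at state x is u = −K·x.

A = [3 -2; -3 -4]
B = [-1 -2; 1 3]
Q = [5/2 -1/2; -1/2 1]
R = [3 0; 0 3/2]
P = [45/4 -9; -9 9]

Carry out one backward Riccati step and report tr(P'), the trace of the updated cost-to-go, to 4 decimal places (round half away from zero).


BᵀP = [-20.2500 18.0000; -49.5000 45.0000]
S = R + BᵀPB = [3 0; 0 3/2] + [38.2500 94.5000; 94.5000 234.0000] = [41.2500 94.5000; 94.5000 235.5000]
BᵀPA = [-114.7500 -31.5000; -283.5000 -81.0000]
K = S⁻¹·BᵀPA = [-0.2970 0.3013; -1.0846 -0.4648]
A−BK = [0.5337 -2.6284; 0.5509 -2.9067]
AᵀP(A−BK) = [2.6729 -2.7116; -2.7116 16.8379]
P' = Q + AᵀP(A−BK) = [5.1729 -3.2116; -3.2116 17.8379]
tr(P') = 23.0108

23.0108


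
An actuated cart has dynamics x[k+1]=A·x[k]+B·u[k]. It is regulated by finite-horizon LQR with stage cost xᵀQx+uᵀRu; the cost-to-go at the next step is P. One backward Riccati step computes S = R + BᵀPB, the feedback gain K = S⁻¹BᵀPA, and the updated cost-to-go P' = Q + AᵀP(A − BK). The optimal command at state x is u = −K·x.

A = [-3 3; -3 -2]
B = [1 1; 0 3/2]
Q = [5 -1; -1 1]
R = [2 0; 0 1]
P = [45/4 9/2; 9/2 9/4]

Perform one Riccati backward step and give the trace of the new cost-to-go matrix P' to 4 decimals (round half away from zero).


18.2692

BᵀP = [11.2500 4.5000; 18.0000 7.8750]
S = R + BᵀPB = [2 0; 0 1] + [11.2500 18.0000; 18.0000 29.8125] = [13.2500 18.0000; 18.0000 30.8125]
BᵀPA = [-47.2500 24.7500; -77.6250 38.2500]
K = S⁻¹·BᵀPA = [-0.6959 0.8795; -2.1127 0.7276]
A−BK = [-0.1914 1.3929; 0.1691 -3.0914]
AᵀP(A−BK) = [5.6173 -3.2142; -3.2142 6.6520]
P' = Q + AᵀP(A−BK) = [10.6173 -4.2142; -4.2142 7.6520]
tr(P') = 18.2692


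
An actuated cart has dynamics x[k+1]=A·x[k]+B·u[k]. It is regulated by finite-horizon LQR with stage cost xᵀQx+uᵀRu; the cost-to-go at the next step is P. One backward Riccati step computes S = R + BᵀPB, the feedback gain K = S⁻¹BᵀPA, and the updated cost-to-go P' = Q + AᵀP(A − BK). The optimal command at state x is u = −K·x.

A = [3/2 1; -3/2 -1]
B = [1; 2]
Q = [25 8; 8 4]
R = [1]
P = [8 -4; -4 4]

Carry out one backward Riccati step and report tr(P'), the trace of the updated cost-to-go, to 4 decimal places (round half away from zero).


88.2222

BᵀP = [0.0000 4.0000]
S = R + BᵀPB = [1] + [8.0000] = [9.0000]
BᵀPA = [-6.0000 -4.0000]
K = S⁻¹·BᵀPA = [-0.6667 -0.4444]
A−BK = [2.1667 1.4444; -0.1667 -0.1111]
AᵀP(A−BK) = [41.0000 27.3333; 27.3333 18.2222]
P' = Q + AᵀP(A−BK) = [66.0000 35.3333; 35.3333 22.2222]
tr(P') = 88.2222


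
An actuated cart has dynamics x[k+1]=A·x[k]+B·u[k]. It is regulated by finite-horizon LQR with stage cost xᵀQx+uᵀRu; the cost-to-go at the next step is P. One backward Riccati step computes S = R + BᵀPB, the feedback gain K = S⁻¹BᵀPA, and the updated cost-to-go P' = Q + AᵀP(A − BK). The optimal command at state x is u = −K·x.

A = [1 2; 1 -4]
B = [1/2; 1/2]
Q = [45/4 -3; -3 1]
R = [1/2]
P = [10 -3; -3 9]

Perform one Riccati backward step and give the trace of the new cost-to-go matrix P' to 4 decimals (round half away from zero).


BᵀP = [3.5000 3.0000]
S = R + BᵀPB = [1/2] + [3.2500] = [3.7500]
BᵀPA = [6.5000 -5.0000]
K = S⁻¹·BᵀPA = [1.7333 -1.3333]
A−BK = [0.1333 2.6667; 0.1333 -3.3333]
AᵀP(A−BK) = [1.7333 -1.3333; -1.3333 225.3333]
P' = Q + AᵀP(A−BK) = [12.9833 -4.3333; -4.3333 226.3333]
tr(P') = 239.3167

239.3167


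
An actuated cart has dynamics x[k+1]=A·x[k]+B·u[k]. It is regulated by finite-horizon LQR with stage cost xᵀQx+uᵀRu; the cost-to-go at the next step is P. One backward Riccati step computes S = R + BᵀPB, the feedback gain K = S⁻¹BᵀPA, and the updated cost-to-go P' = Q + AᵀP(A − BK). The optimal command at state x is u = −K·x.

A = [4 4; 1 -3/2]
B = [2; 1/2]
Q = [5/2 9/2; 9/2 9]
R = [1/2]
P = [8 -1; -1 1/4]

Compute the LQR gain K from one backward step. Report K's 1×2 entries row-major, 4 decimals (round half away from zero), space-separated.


BᵀP = [15.5000 -1.8750]
S = R + BᵀPB = [1/2] + [30.0625] = [30.5625]
BᵀPA = [60.1250 64.8125]
K = S⁻¹·BᵀPA = [1.9673 2.1207]
A−BK = [0.0654 -0.2413; 0.0164 -2.5603]
AᵀP(A−BK) = [1.9673 2.1207; 2.1207 3.1176]
P' = Q + AᵀP(A−BK) = [4.4673 6.6207; 6.6207 12.1176]
tr(P') = 16.5849

1.9673 2.1207


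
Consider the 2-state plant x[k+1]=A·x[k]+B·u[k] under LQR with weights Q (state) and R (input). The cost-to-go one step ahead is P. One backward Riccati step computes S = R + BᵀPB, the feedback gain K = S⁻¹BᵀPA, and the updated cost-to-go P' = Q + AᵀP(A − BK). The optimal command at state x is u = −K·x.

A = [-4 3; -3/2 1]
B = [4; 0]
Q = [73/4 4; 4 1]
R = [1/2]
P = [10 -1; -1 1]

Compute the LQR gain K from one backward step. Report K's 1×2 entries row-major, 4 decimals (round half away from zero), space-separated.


-0.9595 0.7227

BᵀP = [40.0000 -4.0000]
S = R + BᵀPB = [1/2] + [160.0000] = [160.5000]
BᵀPA = [-154.0000 116.0000]
K = S⁻¹·BᵀPA = [-0.9595 0.7227]
A−BK = [-0.1620 0.1090; -1.5000 1.0000]
AᵀP(A−BK) = [2.4868 -1.6978; -1.6978 1.1620]
P' = Q + AᵀP(A−BK) = [20.7368 2.3022; 2.3022 2.1620]
tr(P') = 22.8988


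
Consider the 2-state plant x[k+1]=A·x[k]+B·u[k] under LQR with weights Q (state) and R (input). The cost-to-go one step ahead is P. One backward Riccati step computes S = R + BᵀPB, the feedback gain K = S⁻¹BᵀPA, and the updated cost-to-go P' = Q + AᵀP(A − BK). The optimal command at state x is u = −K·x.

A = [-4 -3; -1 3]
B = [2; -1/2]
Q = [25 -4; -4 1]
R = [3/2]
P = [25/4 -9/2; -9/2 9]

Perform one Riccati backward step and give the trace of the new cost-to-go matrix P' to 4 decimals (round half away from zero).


72.1424

BᵀP = [14.7500 -13.5000]
S = R + BᵀPB = [3/2] + [36.2500] = [37.7500]
BᵀPA = [-45.5000 -84.7500]
K = S⁻¹·BᵀPA = [-1.2053 -2.2450]
A−BK = [-1.5894 1.4901; -1.6026 1.8775]
AᵀP(A−BK) = [18.1589 -13.6490; -13.6490 27.9834]
P' = Q + AᵀP(A−BK) = [43.1589 -17.6490; -17.6490 28.9834]
tr(P') = 72.1424


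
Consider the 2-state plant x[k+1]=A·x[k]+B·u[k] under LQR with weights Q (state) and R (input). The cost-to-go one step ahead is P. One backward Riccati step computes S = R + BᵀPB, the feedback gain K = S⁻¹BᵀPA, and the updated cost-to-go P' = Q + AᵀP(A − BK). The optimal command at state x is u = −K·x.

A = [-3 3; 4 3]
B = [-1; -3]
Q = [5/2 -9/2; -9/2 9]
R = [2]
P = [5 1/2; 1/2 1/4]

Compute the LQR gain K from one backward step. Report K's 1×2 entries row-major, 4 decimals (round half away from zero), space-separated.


1.1837 -1.8980

BᵀP = [-6.5000 -1.2500]
S = R + BᵀPB = [2] + [10.2500] = [12.2500]
BᵀPA = [14.5000 -23.2500]
K = S⁻¹·BᵀPA = [1.1837 -1.8980]
A−BK = [-1.8163 1.1020; 7.5510 -2.6939]
AᵀP(A−BK) = [19.8367 -12.9796; -12.9796 12.1224]
P' = Q + AᵀP(A−BK) = [22.3367 -17.4796; -17.4796 21.1224]
tr(P') = 43.4592


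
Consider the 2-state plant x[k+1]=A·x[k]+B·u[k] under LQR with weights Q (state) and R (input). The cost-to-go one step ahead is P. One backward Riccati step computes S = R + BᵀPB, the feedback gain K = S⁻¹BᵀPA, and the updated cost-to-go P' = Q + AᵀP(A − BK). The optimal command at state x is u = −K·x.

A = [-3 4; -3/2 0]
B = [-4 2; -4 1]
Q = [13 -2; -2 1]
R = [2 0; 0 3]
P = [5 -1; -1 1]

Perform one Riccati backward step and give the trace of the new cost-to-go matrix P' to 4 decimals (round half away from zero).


BᵀP = [-16.0000 0.0000; 9.0000 -1.0000]
S = R + BᵀPB = [2 0; 0 3] + [64.0000 -32.0000; -32.0000 17.0000] = [66.0000 -32.0000; -32.0000 20.0000]
BᵀPA = [48.0000 -64.0000; -25.5000 36.0000]
K = S⁻¹·BᵀPA = [0.4865 -0.4324; -0.4966 1.1081]
A−BK = [-0.0608 0.0541; 0.9426 -2.8378]
AᵀP(A−BK) = [2.2348 -4.9865; -4.9865 12.4324]
P' = Q + AᵀP(A−BK) = [15.2348 -6.9865; -6.9865 13.4324]
tr(P') = 28.6672

28.6672


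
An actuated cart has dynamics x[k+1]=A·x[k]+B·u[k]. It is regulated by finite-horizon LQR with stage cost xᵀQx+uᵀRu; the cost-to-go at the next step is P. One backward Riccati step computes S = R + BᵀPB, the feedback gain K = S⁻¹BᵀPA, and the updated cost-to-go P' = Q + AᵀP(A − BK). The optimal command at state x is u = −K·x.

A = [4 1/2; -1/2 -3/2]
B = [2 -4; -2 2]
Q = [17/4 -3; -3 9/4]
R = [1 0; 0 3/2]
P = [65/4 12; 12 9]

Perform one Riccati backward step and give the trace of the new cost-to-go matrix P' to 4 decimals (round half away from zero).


BᵀP = [8.5000 6.0000; -41.0000 -30.0000]
S = R + BᵀPB = [1 0; 0 3/2] + [5.0000 -22.0000; -22.0000 104.0000] = [6.0000 -22.0000; -22.0000 105.5000]
BᵀPA = [31.0000 -4.7500; -149.0000 24.5000]
K = S⁻¹·BᵀPA = [-0.0503 0.2542; -1.4228 0.2852]
A−BK = [-1.5906 1.1326; 2.2450 -1.5621]
AᵀP(A−BK) = [3.8104 -1.1300; -1.1300 0.5317]
P' = Q + AᵀP(A−BK) = [8.0604 -4.1300; -4.1300 2.7817]
tr(P') = 10.8421

10.8421


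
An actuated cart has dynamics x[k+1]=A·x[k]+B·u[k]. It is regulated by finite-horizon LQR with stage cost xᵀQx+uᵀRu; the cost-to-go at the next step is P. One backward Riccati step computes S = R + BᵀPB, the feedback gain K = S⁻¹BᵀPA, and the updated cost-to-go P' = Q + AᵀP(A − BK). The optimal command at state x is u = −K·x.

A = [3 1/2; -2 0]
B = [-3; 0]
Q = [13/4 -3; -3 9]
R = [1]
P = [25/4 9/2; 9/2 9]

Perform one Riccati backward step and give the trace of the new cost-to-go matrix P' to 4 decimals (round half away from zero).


BᵀP = [-18.7500 -13.5000]
S = R + BᵀPB = [1] + [56.2500] = [57.2500]
BᵀPA = [-29.2500 -9.3750]
K = S⁻¹·BᵀPA = [-0.5109 -0.1638]
A−BK = [1.4672 0.0087; -2.0000 0.0000]
AᵀP(A−BK) = [23.3057 0.0852; 0.0852 0.0273]
P' = Q + AᵀP(A−BK) = [26.5557 -2.9148; -2.9148 9.0273]
tr(P') = 35.5830

35.5830


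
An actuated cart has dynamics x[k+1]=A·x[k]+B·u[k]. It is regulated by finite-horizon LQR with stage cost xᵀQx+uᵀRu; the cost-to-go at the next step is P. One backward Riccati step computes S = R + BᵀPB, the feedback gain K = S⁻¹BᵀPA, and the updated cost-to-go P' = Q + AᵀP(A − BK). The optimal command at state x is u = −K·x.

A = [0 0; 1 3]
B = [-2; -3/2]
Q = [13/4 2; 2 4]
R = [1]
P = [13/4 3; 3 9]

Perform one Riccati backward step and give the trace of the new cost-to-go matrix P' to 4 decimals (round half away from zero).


BᵀP = [-11.0000 -19.5000]
S = R + BᵀPB = [1] + [51.2500] = [52.2500]
BᵀPA = [-19.5000 -58.5000]
K = S⁻¹·BᵀPA = [-0.3732 -1.1196]
A−BK = [-0.7464 -2.2392; 0.4402 1.3206]
AᵀP(A−BK) = [1.7225 5.1675; 5.1675 15.5024]
P' = Q + AᵀP(A−BK) = [4.9725 7.1675; 7.1675 19.5024]
tr(P') = 24.4749

24.4749


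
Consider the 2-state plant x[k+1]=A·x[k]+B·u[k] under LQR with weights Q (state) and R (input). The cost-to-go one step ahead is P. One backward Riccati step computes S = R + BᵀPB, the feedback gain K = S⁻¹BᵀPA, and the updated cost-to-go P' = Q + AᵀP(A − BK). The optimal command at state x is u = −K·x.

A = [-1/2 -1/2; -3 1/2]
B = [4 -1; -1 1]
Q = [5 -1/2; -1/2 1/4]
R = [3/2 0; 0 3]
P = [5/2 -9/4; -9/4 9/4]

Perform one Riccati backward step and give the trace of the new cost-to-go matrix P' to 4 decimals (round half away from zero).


BᵀP = [12.2500 -11.2500; -4.7500 4.5000]
S = R + BᵀPB = [3/2 0; 0 3] + [60.2500 -23.5000; -23.5000 9.2500] = [61.7500 -23.5000; -23.5000 12.2500]
BᵀPA = [27.6250 -11.7500; -11.1250 4.6250]
K = S⁻¹·BᵀPA = [0.3770 -0.1726; -0.1850 0.0464]
A−BK = [-2.1928 0.2369; -2.4380 0.2810]
AᵀP(A−BK) = [1.6532 -0.2775; -0.2775 0.0696]
P' = Q + AᵀP(A−BK) = [6.6532 -0.7775; -0.7775 0.3196]
tr(P') = 6.9728

6.9728


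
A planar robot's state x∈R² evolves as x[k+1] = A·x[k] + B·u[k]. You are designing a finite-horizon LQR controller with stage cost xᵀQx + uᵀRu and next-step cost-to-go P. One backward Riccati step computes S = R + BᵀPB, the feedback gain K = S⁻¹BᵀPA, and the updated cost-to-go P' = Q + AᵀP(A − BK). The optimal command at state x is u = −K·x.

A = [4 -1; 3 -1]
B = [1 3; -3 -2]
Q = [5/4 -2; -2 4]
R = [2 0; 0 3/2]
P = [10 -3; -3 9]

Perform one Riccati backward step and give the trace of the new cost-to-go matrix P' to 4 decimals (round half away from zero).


BᵀP = [19.0000 -30.0000; 36.0000 -27.0000]
S = R + BᵀPB = [2 0; 0 3/2] + [109.0000 117.0000; 117.0000 162.0000] = [111.0000 117.0000; 117.0000 163.5000]
BᵀPA = [-14.0000 11.0000; 63.0000 -9.0000]
K = S⁻¹·BᵀPA = [-2.1662 0.6394; 1.9354 -0.5126]
A−BK = [0.3599 -0.1016; 0.3724 -0.1070]
AᵀP(A−BK) = [16.7423 -4.7534; -4.7534 1.3528]
P' = Q + AᵀP(A−BK) = [17.9923 -6.7534; -6.7534 5.3528]
tr(P') = 23.3452

23.3452


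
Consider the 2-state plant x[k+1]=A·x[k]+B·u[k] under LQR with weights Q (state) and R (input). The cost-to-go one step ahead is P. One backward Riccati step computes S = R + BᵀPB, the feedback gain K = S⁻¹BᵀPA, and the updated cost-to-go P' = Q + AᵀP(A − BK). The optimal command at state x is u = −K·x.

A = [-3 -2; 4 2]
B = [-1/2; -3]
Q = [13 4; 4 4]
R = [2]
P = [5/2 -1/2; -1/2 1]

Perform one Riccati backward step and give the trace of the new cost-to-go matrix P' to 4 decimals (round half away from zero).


BᵀP = [0.2500 -2.7500]
S = R + BᵀPB = [2] + [8.1250] = [10.1250]
BᵀPA = [-11.7500 -6.0000]
K = S⁻¹·BᵀPA = [-1.1605 -0.5926]
A−BK = [-3.5802 -2.2963; 0.5185 0.2222]
AᵀP(A−BK) = [36.8642 23.0370; 23.0370 14.4444]
P' = Q + AᵀP(A−BK) = [49.8642 27.0370; 27.0370 18.4444]
tr(P') = 68.3086

68.3086


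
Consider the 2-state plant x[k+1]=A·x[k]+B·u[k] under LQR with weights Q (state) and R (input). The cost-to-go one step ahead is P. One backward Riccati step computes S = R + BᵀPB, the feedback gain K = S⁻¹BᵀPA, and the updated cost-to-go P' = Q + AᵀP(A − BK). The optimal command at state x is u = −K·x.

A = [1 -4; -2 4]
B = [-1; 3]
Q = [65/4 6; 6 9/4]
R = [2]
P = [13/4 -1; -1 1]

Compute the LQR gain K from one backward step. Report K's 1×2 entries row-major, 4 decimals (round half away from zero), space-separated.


BᵀP = [-6.2500 4.0000]
S = R + BᵀPB = [2] + [18.2500] = [20.2500]
BᵀPA = [-14.2500 41.0000]
K = S⁻¹·BᵀPA = [-0.7037 2.0247]
A−BK = [0.2963 -1.9753; 0.1111 -2.0741]
AᵀP(A−BK) = [1.2222 -4.1481; -4.1481 16.9877]
P' = Q + AᵀP(A−BK) = [17.4722 1.8519; 1.8519 19.2377]
tr(P') = 36.7099

-0.7037 2.0247


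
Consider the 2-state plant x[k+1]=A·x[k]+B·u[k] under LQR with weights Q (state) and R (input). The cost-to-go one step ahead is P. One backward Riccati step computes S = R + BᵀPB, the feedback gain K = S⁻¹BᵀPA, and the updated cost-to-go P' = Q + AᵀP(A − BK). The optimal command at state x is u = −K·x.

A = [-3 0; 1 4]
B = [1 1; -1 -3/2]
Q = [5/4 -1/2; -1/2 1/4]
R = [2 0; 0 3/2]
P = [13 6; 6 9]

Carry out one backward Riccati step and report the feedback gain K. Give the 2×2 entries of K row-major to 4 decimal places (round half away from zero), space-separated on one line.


BᵀP = [7.0000 -3.0000; 4.0000 -7.5000]
S = R + BᵀPB = [2 0; 0 3/2] + [10.0000 11.5000; 11.5000 15.2500] = [12.0000 11.5000; 11.5000 16.7500]
BᵀPA = [-24.0000 -12.0000; -19.5000 -30.0000]
K = S⁻¹·BᵀPA = [-2.5855 2.0945; 0.6109 -3.2291]
A−BK = [-1.0255 1.1345; -0.6691 1.2509]
AᵀP(A−BK) = [39.8618 -48.6982; -48.6982 72.2618]
P' = Q + AᵀP(A−BK) = [41.1118 -49.1982; -49.1982 72.5118]
tr(P') = 113.6236

-2.5855 2.0945 0.6109 -3.2291


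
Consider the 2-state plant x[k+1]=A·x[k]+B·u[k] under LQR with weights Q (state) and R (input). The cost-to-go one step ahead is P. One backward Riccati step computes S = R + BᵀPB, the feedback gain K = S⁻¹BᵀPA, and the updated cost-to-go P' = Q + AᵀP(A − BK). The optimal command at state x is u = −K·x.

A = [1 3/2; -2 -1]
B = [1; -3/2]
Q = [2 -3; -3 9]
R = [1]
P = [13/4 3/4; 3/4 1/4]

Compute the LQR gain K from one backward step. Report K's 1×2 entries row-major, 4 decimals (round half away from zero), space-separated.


BᵀP = [2.1250 0.3750]
S = R + BᵀPB = [1] + [1.5625] = [2.5625]
BᵀPA = [1.3750 2.8125]
K = S⁻¹·BᵀPA = [0.5366 1.0976]
A−BK = [0.4634 0.4024; -1.1951 0.6463]
AᵀP(A−BK) = [0.5122 0.8659; 0.8659 2.2256]
P' = Q + AᵀP(A−BK) = [2.5122 -2.1341; -2.1341 11.2256]
tr(P') = 13.7378

0.5366 1.0976


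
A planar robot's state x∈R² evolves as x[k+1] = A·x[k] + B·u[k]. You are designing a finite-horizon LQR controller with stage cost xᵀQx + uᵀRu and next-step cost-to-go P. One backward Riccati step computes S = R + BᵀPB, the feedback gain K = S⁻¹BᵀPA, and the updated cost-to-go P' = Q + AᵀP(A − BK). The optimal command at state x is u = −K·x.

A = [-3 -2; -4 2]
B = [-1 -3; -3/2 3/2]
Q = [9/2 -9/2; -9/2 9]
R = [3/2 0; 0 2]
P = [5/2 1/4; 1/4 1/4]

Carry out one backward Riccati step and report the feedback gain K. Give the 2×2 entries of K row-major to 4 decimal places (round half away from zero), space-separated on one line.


BᵀP = [-2.8750 -0.6250; -7.1250 -0.3750]
S = R + BᵀPB = [3/2 0; 0 2] + [3.8125 7.6875; 7.6875 20.8125] = [5.3125 7.6875; 7.6875 22.8125]
BᵀPA = [11.1250 4.5000; 22.8750 13.5000]
K = S⁻¹·BᵀPA = [1.2552 -0.0181; 0.5798 0.5979]
A−BK = [-0.0055 -0.2245; -2.9869 1.0760]
AᵀP(A−BK) = [5.2742 0.0249; 0.0249 1.0101]
P' = Q + AᵀP(A−BK) = [9.7742 -4.4751; -4.4751 10.0101]
tr(P') = 19.7842

1.2552 -0.0181 0.5798 0.5979


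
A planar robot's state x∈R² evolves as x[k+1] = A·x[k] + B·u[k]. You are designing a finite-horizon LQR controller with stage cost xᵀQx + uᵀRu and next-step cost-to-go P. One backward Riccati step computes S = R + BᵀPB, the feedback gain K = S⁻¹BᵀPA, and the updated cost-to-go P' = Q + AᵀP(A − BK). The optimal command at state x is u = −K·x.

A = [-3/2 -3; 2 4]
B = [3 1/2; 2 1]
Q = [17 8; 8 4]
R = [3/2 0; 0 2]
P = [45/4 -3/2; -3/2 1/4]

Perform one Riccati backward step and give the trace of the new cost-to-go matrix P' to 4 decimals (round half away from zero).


26.7451

BᵀP = [30.7500 -4.0000; 4.1250 -0.5000]
S = R + BᵀPB = [3/2 0; 0 2] + [84.2500 11.3750; 11.3750 1.5625] = [85.7500 11.3750; 11.3750 3.5625]
BᵀPA = [-54.1250 -108.2500; -7.1875 -14.3750]
K = S⁻¹·BᵀPA = [-0.6307 -1.2614; -0.0037 -0.0075]
A−BK = [0.3940 0.7879; 3.2651 6.5303]
AᵀP(A−BK) = [1.1490 2.2980; 2.2980 4.5961]
P' = Q + AᵀP(A−BK) = [18.1490 10.2980; 10.2980 8.5961]
tr(P') = 26.7451


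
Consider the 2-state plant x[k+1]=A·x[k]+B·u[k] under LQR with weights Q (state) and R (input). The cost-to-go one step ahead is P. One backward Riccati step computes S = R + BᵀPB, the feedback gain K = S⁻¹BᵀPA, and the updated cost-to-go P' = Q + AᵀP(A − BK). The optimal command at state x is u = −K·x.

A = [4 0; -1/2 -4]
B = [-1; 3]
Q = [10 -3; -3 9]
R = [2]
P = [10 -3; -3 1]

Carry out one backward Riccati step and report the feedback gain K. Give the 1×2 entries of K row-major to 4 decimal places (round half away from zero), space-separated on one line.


BᵀP = [-19.0000 6.0000]
S = R + BᵀPB = [2] + [37.0000] = [39.0000]
BᵀPA = [-79.0000 -24.0000]
K = S⁻¹·BᵀPA = [-2.0256 -0.6154]
A−BK = [1.9744 -0.6154; 5.5769 -2.1538]
AᵀP(A−BK) = [12.2244 1.3846; 1.3846 1.2308]
P' = Q + AᵀP(A−BK) = [22.2244 -1.6154; -1.6154 10.2308]
tr(P') = 32.4551

-2.0256 -0.6154


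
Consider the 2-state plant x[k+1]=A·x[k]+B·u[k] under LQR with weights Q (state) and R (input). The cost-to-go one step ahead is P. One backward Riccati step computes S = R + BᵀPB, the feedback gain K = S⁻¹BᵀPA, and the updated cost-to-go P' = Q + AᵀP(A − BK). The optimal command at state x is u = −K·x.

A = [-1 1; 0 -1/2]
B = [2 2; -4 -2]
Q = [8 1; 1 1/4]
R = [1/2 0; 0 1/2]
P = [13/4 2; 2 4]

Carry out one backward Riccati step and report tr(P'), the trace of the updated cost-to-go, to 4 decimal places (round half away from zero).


BᵀP = [-1.5000 -12.0000; 2.5000 -4.0000]
S = R + BᵀPB = [1/2 0; 0 1/2] + [45.0000 21.0000; 21.0000 13.0000] = [45.5000 21.0000; 21.0000 13.5000]
BᵀPA = [1.5000 4.5000; -2.5000 4.5000]
K = S⁻¹·BᵀPA = [0.4199 -0.1948; -0.8384 0.6364]
A−BK = [-0.1631 0.1169; 0.0029 -0.0065]
AᵀP(A−BK) = [0.5242 -0.3669; -0.3669 0.2630]
P' = Q + AᵀP(A−BK) = [8.5242 0.6331; 0.6331 0.5130]
tr(P') = 9.0372

9.0372


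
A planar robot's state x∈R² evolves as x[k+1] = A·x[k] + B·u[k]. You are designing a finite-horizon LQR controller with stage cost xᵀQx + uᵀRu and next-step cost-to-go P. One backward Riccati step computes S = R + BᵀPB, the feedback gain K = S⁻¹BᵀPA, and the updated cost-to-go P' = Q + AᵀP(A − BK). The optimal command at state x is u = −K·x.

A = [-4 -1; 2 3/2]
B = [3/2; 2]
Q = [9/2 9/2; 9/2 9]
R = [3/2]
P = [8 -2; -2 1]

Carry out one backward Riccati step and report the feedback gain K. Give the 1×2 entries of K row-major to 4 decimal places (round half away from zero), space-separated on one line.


BᵀP = [8.0000 -1.0000]
S = R + BᵀPB = [3/2] + [10.0000] = [11.5000]
BᵀPA = [-34.0000 -9.5000]
K = S⁻¹·BᵀPA = [-2.9565 -0.8261]
A−BK = [0.4348 0.2391; 7.9130 3.1522]
AᵀP(A−BK) = [63.4783 22.9130; 22.9130 8.4022]
P' = Q + AᵀP(A−BK) = [67.9783 27.4130; 27.4130 17.4022]
tr(P') = 85.3804

-2.9565 -0.8261


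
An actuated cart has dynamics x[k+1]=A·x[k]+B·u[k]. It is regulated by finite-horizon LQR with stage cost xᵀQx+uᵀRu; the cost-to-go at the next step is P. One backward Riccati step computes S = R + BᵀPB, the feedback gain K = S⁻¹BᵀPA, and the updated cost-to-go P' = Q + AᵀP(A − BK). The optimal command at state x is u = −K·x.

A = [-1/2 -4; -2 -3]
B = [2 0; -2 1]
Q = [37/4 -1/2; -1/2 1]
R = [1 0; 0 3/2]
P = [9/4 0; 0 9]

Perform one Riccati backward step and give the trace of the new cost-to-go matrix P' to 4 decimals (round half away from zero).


BᵀP = [4.5000 -18.0000; 0.0000 9.0000]
S = R + BᵀPB = [1 0; 0 3/2] + [45.0000 -18.0000; -18.0000 9.0000] = [46.0000 -18.0000; -18.0000 10.5000]
BᵀPA = [33.7500 36.0000; -18.0000 -27.0000]
K = S⁻¹·BᵀPA = [0.1910 -0.6792; -1.3868 -3.7358]
A−BK = [-0.8821 -2.6415; -0.2311 -0.6226]
AᵀP(A−BK) = [5.1527 14.1792; 14.1792 40.5849]
P' = Q + AᵀP(A−BK) = [14.4027 13.6792; 13.6792 41.5849]
tr(P') = 55.9876

55.9876


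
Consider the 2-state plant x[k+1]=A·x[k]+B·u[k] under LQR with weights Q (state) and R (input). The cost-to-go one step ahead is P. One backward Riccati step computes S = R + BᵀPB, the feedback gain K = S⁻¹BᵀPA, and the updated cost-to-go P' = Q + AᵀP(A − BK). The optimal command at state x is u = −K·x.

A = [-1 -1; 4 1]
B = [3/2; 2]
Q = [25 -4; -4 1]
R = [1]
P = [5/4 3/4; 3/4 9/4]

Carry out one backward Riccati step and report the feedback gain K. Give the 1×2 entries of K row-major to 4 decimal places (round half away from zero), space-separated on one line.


1.1047 0.1300

BᵀP = [3.3750 5.6250]
S = R + BᵀPB = [1] + [16.3125] = [17.3125]
BᵀPA = [19.1250 2.2500]
K = S⁻¹·BᵀPA = [1.1047 0.1300]
A−BK = [-2.6570 -1.1949; 1.7906 0.7401]
AᵀP(A−BK) = [10.1227 4.0144; 4.0144 1.7076]
P' = Q + AᵀP(A−BK) = [35.1227 0.0144; 0.0144 2.7076]
tr(P') = 37.8303


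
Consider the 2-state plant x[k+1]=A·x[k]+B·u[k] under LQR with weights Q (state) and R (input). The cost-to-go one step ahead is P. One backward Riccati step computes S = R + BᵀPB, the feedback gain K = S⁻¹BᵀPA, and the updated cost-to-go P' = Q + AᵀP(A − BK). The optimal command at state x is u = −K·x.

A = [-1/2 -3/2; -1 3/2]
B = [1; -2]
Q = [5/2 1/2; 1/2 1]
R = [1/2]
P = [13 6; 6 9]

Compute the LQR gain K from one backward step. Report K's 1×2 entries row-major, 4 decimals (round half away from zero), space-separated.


BᵀP = [1.0000 -12.0000]
S = R + BᵀPB = [1/2] + [25.0000] = [25.5000]
BᵀPA = [11.5000 -19.5000]
K = S⁻¹·BᵀPA = [0.4510 -0.7647]
A−BK = [-0.9510 -0.7353; -0.0980 -0.0294]
AᵀP(A−BK) = [13.0637 9.5441; 9.5441 7.5882]
P' = Q + AᵀP(A−BK) = [15.5637 10.0441; 10.0441 8.5882]
tr(P') = 24.1520

0.4510 -0.7647


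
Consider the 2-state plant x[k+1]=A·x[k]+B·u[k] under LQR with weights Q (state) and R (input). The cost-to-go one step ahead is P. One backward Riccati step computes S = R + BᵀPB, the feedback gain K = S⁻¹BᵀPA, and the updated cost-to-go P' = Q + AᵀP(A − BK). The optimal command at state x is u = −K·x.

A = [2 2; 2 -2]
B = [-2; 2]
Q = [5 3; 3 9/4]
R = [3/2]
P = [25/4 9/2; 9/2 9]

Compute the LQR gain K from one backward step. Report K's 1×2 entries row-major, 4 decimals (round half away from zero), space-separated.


0.4151 -0.9434

BᵀP = [-3.5000 9.0000]
S = R + BᵀPB = [3/2] + [25.0000] = [26.5000]
BᵀPA = [11.0000 -25.0000]
K = S⁻¹·BᵀPA = [0.4151 -0.9434]
A−BK = [2.8302 0.1132; 1.1698 -0.1132]
AᵀP(A−BK) = [92.4340 -0.6226; -0.6226 1.4151]
P' = Q + AᵀP(A−BK) = [97.4340 2.3774; 2.3774 3.6651]
tr(P') = 101.0991


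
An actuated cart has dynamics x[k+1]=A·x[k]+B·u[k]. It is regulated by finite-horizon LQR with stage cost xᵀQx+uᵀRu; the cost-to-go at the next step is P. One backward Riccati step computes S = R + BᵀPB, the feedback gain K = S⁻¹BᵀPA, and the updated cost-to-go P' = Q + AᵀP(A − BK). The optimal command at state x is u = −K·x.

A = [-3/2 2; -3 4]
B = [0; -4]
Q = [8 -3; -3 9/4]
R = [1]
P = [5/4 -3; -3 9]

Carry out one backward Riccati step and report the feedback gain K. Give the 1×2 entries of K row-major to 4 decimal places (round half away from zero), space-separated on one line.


0.6207 -0.8276

BᵀP = [12.0000 -36.0000]
S = R + BᵀPB = [1] + [144.0000] = [145.0000]
BᵀPA = [90.0000 -120.0000]
K = S⁻¹·BᵀPA = [0.6207 -0.8276]
A−BK = [-1.5000 2.0000; -0.5172 0.6897]
AᵀP(A−BK) = [0.9504 -1.2672; -1.2672 1.6897]
P' = Q + AᵀP(A−BK) = [8.9504 -4.2672; -4.2672 3.9397]
tr(P') = 12.8901
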